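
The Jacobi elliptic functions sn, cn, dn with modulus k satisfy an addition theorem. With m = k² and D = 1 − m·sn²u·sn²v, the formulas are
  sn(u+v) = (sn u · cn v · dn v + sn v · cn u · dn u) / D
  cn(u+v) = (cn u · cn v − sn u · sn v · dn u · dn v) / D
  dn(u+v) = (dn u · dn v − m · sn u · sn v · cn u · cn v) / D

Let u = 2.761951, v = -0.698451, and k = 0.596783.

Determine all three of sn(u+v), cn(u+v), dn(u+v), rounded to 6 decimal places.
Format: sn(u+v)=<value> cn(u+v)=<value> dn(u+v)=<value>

sn u = 0.6545596270475464, cn u = -0.7560103799812387, dn u = 0.9205477488205301
sn v = -0.6289549771812515, cn v = 0.7774417255839382, dn v = 0.9268832985564024
m = k² = 0.356149949089
D = 1 − m·sn²u·sn²v = 0.9396370532784838
sn(u+v) = (sn u·cn v·dn v + sn v·cn u·dn u)/D = 0.9093914198040368/0.9396370532784838 = 0.9678113657087946
cn(u+v) = (cn u·cn v − sn u·sn v·dn u·dn v)/D = -0.2364847510531499/0.9396370532784838 = -0.2516766981762075
dn(u+v) = (dn u·dn v − m·sn u·sn v·cn u·cn v)/D = 0.7670621646989496/0.9396370532784838 = 0.8163387789174513

sn(u+v)=0.967811 cn(u+v)=-0.251677 dn(u+v)=0.816339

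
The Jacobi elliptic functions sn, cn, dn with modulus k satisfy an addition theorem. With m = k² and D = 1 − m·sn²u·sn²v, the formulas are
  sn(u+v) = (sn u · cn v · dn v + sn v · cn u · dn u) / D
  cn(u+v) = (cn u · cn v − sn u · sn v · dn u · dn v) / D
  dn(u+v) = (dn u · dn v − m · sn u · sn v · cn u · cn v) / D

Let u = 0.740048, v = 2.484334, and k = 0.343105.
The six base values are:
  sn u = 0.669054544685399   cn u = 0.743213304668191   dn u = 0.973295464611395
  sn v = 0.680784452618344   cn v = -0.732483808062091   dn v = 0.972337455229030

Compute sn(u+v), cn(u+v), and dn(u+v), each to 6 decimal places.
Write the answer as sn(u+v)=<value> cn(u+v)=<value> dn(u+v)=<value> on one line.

m = k² = 0.117721041025
D = 1 − m·sn²u·sn²v = 0.9755771466242873
sn(u+v) = (sn u·cn v·dn v + sn v·cn u·dn u)/D = 0.01594142821470951/0.9755771466242873 = 0.01634051009689021
cn(u+v) = (cn u·cn v − sn u·sn v·dn u·dn v)/D = -0.9754468923944868/0.9755771466242873 = -0.9998664849517527
dn(u+v) = (dn u·dn v − m·sn u·sn v·cn u·cn v)/D = 0.9755618138639053/0.9755771466242873 = 0.9999842833952854

sn(u+v)=0.016341 cn(u+v)=-0.999866 dn(u+v)=0.999984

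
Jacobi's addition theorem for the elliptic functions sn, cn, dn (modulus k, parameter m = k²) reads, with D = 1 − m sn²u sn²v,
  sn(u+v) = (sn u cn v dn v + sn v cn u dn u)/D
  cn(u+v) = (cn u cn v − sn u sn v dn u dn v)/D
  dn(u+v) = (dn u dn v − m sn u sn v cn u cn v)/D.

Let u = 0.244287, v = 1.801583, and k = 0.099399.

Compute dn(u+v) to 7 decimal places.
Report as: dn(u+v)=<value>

sn u = 0.241841539345569, cn u = 0.9703157578061719, dn u = 0.9997110261219849
sn v = 0.9746197066459662, cn v = -0.2238669859924207, dn v = 0.9952964368371372
m = k² = 0.009880161201
D = 1 − m·sn²u·sn²v = 0.9994510962416205
dn(u+v) = (dn u·dn v − m·sn u·sn v·cn u·cn v)/D = 0.9955146855605578/0.9994510962416205 = 0.9960614274216464

dn(u+v)=0.9960614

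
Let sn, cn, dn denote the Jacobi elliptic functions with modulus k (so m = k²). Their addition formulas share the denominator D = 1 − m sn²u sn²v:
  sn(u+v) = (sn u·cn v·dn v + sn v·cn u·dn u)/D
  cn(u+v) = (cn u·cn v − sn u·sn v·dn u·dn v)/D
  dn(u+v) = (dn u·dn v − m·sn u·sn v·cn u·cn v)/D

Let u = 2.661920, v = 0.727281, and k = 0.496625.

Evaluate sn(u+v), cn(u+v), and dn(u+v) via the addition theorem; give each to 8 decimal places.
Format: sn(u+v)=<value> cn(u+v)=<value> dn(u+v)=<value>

sn(u+v)=-0.02133356 cn(u+v)=-0.99977241 dn(u+v)=0.99994387

sn u = 0.6387768735237653, cn u = -0.7693920365140281, dn u = 0.9483477736683396
sn v = 0.6541916766606769, cn v = 0.7563287976719466, dn v = 0.9457525181139247
m = k² = 0.246636390625
D = 1 − m·sn²u·sn²v = 0.9569309241062258
sn(u+v) = (sn u·cn v·dn v + sn v·cn u·dn u)/D = -0.02041474685314814/0.9569309241062258 = -0.02133356372845358
cn(u+v) = (cn u·cn v − sn u·sn v·dn u·dn v)/D = -0.9567131396723456/0.9569309241062258 = -0.9997724136315445
dn(u+v) = (dn u·dn v − m·sn u·sn v·cn u·cn v)/D = 0.9568772151445153/0.9569309241062258 = 0.9999438737317841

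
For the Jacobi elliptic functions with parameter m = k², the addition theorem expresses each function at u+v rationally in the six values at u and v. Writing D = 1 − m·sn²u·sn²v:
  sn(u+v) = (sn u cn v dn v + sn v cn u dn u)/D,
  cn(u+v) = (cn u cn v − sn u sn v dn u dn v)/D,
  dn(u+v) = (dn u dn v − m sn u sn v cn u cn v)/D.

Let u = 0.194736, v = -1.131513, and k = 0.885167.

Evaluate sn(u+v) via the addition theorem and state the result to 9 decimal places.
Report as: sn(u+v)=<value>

sn u = 0.1925698133164622, cn u = 0.9812832756137561, dn u = 0.9853652118468576
sn v = -0.8340043063378719, cn v = 0.5517579333456703, dn v = 0.6745457027383286
m = k² = 0.783520617889
D = 1 − m·sn²u·sn²v = 0.9797901339923651
sn(u+v) = (sn u·cn v·dn v + sn v·cn u·dn u)/D = -0.7347456702524808/0.9797901339923651 = -0.7499010704043344

sn(u+v)=-0.749901070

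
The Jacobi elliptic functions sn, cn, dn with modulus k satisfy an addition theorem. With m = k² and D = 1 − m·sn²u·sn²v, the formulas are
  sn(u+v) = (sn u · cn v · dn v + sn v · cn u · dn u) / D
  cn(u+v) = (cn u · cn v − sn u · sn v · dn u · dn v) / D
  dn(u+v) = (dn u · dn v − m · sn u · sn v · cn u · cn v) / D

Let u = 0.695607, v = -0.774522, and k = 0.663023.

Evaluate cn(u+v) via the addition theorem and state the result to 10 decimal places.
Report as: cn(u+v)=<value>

sn u = 0.6236269704263389, cn u = 0.7817220744976223, dn u = 0.9105136440711391
sn v = -0.6776436407172234, cn v = 0.7353904379277083, dn v = 0.8933843030653052
m = k² = 0.439599498529
D = 1 − m·sn²u·sn²v = 0.9214927615825841
cn(u+v) = (cn u·cn v − sn u·sn v·dn u·dn v)/D = 0.9186275281674292/0.9214927615825841 = 0.9968906609638103

cn(u+v)=0.9968906610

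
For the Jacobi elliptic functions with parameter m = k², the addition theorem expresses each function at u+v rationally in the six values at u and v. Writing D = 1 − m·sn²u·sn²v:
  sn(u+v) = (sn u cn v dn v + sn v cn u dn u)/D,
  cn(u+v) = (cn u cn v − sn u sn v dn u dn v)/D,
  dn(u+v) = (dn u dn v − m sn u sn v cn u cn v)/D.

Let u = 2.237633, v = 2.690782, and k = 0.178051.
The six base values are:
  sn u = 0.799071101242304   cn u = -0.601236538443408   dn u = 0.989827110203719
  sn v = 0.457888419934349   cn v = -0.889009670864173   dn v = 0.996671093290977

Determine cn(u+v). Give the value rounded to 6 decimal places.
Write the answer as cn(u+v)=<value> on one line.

m = k² = 0.031702158601
D = 1 − m·sn²u·sn²v = 0.9957559645394765
cn(u+v) = (cn u·cn v − sn u·sn v·dn u·dn v)/D = 0.1735474128953685/0.9957559645394765 = 0.1742870935004962

cn(u+v)=0.174287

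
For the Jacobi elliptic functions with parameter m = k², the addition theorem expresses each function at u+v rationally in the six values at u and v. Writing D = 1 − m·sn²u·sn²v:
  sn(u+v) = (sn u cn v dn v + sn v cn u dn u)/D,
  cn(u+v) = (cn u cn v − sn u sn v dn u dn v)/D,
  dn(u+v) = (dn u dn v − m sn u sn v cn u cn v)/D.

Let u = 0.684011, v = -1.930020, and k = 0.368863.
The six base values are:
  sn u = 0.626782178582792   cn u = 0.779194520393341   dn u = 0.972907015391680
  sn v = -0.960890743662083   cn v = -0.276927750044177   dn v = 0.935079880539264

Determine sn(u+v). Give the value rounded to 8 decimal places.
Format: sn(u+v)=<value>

sn(u+v)=-0.93698342

m = k² = 0.136059912769
D = 1 − m·sn²u·sn²v = 0.9506472352429741
sn(u+v) = (sn u·cn v·dn v + sn v·cn u·dn u)/D = -0.8907406950057949/0.9506472352429741 = -0.9369834171748601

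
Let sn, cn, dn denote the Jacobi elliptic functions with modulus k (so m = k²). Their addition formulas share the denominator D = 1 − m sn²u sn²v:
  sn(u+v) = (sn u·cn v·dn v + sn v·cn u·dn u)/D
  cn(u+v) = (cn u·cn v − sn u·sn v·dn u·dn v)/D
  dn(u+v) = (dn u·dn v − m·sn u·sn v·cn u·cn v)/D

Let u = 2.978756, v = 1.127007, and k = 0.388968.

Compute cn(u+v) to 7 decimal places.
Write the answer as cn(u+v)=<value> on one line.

cn(u+v)=-0.6812447

sn u = 0.2882099690910014, cn u = -0.9575672371779247, dn u = 0.9936964280460327
sn v = 0.8907867899201811, cn v = 0.4544214947641662, dn v = 0.9380545684909221
m = k² = 0.151296105024
D = 1 − m·sn²u·sn²v = 0.9900277471587339
cn(u+v) = (cn u·cn v − sn u·sn v·dn u·dn v)/D = -0.6744512025278535/0.9900277471587339 = -0.6812447473956675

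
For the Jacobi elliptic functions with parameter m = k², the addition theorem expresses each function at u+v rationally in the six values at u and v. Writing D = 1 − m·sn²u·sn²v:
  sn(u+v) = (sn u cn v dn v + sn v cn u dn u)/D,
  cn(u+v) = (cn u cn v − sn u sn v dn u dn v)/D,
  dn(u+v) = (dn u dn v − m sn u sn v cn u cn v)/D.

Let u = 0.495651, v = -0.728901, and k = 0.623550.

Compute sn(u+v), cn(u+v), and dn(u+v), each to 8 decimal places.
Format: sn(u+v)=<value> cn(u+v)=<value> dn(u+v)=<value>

sn u = 0.4690083563827258, cn u = 0.8831937282630432, dn u = 0.9562807660681585
sn v = -0.6491585234195952, cn v = 0.7606531479404334, dn v = 0.9144128646446111
m = k² = 0.3888146025
D = 1 − m·sn²u·sn²v = 0.9639583009536569
sn(u+v) = (sn u·cn v·dn v + sn v·cn u·dn u)/D = -0.2220478259525744/0.9639583009536569 = -0.2303500324992268
cn(u+v) = (cn u·cn v − sn u·sn v·dn u·dn v)/D = 0.9380353772471464/0.9639583009536569 = 0.9731078370497306
dn(u+v) = (dn u·dn v − m·sn u·sn v·cn u·cn v)/D = 0.9539627926958926/0.9639583009536569 = 0.9896307669658785

sn(u+v)=-0.23035003 cn(u+v)=0.97310784 dn(u+v)=0.98963077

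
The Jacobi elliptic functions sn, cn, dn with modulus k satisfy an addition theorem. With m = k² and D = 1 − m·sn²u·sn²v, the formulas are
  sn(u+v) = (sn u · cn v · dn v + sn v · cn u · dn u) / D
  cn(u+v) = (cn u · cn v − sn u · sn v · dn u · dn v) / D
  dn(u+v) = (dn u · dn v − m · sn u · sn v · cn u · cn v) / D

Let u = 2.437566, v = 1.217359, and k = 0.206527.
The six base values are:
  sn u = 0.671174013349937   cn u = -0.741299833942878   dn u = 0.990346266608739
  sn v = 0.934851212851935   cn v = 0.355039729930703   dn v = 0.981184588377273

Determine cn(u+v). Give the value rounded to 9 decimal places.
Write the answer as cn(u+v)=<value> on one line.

m = k² = 0.042653401729
D = 1 − m·sn²u·sn²v = 0.9832077484729925
cn(u+v) = (cn u·cn v − sn u·sn v·dn u·dn v)/D = -0.8728897986760215/0.9832077484729925 = -0.8877979247332983

cn(u+v)=-0.887797925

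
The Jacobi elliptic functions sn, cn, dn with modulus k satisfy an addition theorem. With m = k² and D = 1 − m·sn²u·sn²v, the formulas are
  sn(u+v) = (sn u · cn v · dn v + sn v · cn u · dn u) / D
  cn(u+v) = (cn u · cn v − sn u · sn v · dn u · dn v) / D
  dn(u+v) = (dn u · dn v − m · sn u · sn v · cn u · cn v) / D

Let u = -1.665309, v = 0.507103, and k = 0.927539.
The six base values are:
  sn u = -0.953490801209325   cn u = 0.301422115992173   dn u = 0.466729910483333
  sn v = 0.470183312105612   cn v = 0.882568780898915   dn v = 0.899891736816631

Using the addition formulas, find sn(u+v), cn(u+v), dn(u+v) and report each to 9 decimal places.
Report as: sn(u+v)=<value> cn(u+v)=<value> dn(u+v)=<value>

sn(u+v)=-0.835622736 cn(u+v)=0.549303781 dn(u+v)=0.631872096

m = k² = 0.860328596521
D = 1 − m·sn²u·sn²v = 0.8270853477173438
sn(u+v) = (sn u·cn v·dn v + sn v·cn u·dn u)/D = -0.6911313209179417/0.8270853477173438 = -0.8356227357011958
cn(u+v) = (cn u·cn v − sn u·sn v·dn u·dn v)/D = 0.4543211085289134/0.8270853477173438 = 0.5493037807800429
dn(u+v) = (dn u·dn v − m·sn u·sn v·cn u·cn v)/D = 0.5226121523690898/0.8270853477173438 = 0.6318720961644847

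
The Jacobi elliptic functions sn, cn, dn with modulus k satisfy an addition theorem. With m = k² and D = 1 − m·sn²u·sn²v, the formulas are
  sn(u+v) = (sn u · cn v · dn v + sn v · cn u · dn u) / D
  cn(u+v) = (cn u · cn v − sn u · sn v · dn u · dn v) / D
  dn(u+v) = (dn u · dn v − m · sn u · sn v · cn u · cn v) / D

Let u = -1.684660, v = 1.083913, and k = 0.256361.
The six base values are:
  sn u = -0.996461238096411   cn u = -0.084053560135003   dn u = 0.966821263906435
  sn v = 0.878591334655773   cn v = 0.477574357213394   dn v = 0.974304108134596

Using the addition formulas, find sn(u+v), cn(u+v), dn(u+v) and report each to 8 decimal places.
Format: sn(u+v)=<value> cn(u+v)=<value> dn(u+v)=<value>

sn(u+v)=-0.56343663 cn(u+v)=0.82615929 dn(u+v)=0.98951310

m = k² = 0.065720962321
D = 1 − m·sn²u·sn²v = 0.9496269132591503
sn(u+v) = (sn u·cn v·dn v + sn v·cn u·dn u)/D = -0.5350545849243177/0.9496269132591503 = -0.5634366270096464
cn(u+v) = (cn u·cn v − sn u·sn v·dn u·dn v)/D = 0.784543093486628/0.9496269132591503 = 0.8261592869077928
dn(u+v) = (dn u·dn v − m·sn u·sn v·cn u·cn v)/D = 0.9396682676668612/0.9496269132591503 = 0.9895130967190991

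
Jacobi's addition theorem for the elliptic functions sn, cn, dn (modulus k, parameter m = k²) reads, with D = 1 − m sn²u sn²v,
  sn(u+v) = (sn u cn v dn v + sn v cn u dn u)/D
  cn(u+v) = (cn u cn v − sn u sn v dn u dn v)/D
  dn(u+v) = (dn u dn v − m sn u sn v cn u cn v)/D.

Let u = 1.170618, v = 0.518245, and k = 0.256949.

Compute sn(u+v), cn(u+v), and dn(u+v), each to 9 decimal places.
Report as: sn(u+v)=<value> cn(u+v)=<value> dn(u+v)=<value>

sn u = 0.9156896825054204, cn u = 0.4018860601627311, dn u = 0.9719262887658036
sn v = 0.4940958763676431, cn v = 0.8694074217284384, dn v = 0.9919081651489797
m = k² = 0.066022788601
D = 1 − m·sn²u·sn²v = 0.9864850960346697
sn(u+v) = (sn u·cn v·dn v + sn v·cn u·dn u)/D = 0.9826610776930976/0.9864850960346697 = 0.9961235923817366
cn(u+v) = (cn u·cn v − sn u·sn v·dn u·dn v)/D = -0.08677586695373039/0.9864850960346697 = -0.08796470144611357
dn(u+v) = (dn u·dn v − m·sn u·sn v·cn u·cn v)/D = 0.9536245252338658/0.9864850960346697 = 0.9666892374422157

sn(u+v)=0.996123592 cn(u+v)=-0.087964701 dn(u+v)=0.966689237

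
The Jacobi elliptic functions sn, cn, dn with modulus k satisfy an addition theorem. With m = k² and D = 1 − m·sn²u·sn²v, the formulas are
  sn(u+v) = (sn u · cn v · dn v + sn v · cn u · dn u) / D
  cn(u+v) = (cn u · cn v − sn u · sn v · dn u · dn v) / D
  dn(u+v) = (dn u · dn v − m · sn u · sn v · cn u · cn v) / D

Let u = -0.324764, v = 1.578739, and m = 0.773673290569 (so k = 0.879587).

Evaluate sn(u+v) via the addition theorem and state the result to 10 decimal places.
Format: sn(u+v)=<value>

sn(u+v)=0.8765489205

sn u = -0.3149988951054096, cn u = 0.9490920377299407, dn u = 0.9608500435987031
sn v = 0.9520637649012596, cn v = 0.3058996364202467, dn v = 0.5465554578482954
m = k² = 0.773673290569
D = 1 − m·sn²u·sn²v = 0.9304162647739341
sn(u+v) = (sn u·cn v·dn v + sn v·cn u·dn u)/D = 0.815555372484495/0.9304162647739341 = 0.8765489204798594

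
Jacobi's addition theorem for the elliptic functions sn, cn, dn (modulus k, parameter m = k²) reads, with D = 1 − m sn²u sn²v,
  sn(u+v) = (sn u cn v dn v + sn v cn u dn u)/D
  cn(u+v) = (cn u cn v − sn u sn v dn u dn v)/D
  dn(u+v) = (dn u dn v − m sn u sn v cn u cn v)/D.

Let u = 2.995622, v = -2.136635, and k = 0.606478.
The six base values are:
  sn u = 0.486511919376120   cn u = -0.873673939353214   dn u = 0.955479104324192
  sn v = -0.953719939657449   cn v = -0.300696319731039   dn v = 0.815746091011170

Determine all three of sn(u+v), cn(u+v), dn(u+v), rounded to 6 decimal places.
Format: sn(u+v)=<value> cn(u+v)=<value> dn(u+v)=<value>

m = k² = 0.367815564484
D = 1 − m·sn²u·sn²v = 0.920812105144283
sn(u+v) = (sn u·cn v·dn v + sn v·cn u·dn u)/D = 0.6768062466910275/0.920812105144283 = 0.7350101534394772
cn(u+v) = (cn u·cn v − sn u·sn v·dn u·dn v)/D = 0.6243622645710182/0.920812105144283 = 0.6780560997003686
dn(u+v) = (dn u·dn v − m·sn u·sn v·cn u·cn v)/D = 0.8242638368759882/0.920812105144283 = 0.8951487847206715

sn(u+v)=0.735010 cn(u+v)=0.678056 dn(u+v)=0.895149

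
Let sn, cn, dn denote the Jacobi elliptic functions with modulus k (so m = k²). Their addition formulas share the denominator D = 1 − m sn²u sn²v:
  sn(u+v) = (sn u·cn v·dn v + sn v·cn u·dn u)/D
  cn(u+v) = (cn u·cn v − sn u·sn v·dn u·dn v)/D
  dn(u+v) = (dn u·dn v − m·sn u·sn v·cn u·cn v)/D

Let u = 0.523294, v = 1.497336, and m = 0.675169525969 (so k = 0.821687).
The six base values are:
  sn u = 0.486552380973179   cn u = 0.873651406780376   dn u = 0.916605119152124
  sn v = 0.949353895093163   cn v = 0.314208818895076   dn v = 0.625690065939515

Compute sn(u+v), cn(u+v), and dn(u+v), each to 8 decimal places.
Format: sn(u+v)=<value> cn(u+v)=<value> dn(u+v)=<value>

m = k² = 0.675169525969
D = 1 − m·sn²u·sn²v = 0.8559450090540157
sn(u+v) = (sn u·cn v·dn v + sn v·cn u·dn u)/D = 0.8558911899270705/0.8559450090540157 = 0.9999371231488286
cn(u+v) = (cn u·cn v − sn u·sn v·dn u·dn v)/D = 0.009598412874134044/0.8559450090540157 = 0.01121381954752227
dn(u+v) = (dn u·dn v − m·sn u·sn v·cn u·cn v)/D = 0.487900200092556/0.8559450090540157 = 0.5700134879363101

sn(u+v)=0.99993712 cn(u+v)=0.01121382 dn(u+v)=0.57001349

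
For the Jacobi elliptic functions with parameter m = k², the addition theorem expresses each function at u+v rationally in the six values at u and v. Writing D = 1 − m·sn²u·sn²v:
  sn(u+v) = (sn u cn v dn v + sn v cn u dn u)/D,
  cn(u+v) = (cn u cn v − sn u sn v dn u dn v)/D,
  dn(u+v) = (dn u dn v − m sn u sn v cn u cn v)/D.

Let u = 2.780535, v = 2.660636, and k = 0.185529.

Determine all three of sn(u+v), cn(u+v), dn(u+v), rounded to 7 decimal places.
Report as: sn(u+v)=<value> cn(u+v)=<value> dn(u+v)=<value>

sn u = 0.3786169181261043, cn u = -0.9255534718797671, dn u = 0.9975298099361841
sn v = 0.4862656706010947, cn v = -0.8738110193828341, dn v = 0.995922187788768
m = k² = 0.034421009841
D = 1 − m·sn²u·sn²v = 0.9988332686693773
sn(u+v) = (sn u·cn v·dn v + sn v·cn u·dn u)/D = -0.7784436671659744/0.9988332686693773 = -0.7793529626851529
cn(u+v) = (cn u·cn v − sn u·sn v·dn u·dn v)/D = 0.6258541009292357/0.9988332686693773 = 0.6265851574637519
dn(u+v) = (dn u·dn v − m·sn u·sn v·cn u·cn v)/D = 0.988336806404804/0.9988332686693773 = 0.9894912768789165

sn(u+v)=-0.7793530 cn(u+v)=0.6265852 dn(u+v)=0.9894913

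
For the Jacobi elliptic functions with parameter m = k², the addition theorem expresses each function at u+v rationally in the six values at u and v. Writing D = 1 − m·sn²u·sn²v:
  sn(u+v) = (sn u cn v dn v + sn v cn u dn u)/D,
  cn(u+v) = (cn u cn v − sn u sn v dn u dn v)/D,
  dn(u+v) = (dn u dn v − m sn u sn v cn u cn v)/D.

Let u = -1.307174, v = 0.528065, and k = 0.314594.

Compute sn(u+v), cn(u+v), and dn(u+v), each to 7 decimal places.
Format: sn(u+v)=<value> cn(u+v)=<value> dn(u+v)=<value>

sn(u+v)=-0.6977224 cn(u+v)=0.7163683 dn(u+v)=0.9756127

sn u = -0.9583090713538291, cn u = 0.2857336587820234, dn u = 0.9534730432898157
sn v = 0.5018795497388591, cn v = 0.8649375223413077, dn v = 0.9874569794576957
m = k² = 0.098969384836
D = 1 − m·sn²u·sn²v = 0.977106559296411
sn(u+v) = (sn u·cn v·dn v + sn v·cn u·dn u)/D = -0.6817491127356387/0.977106559296411 = -0.6977223786385679
cn(u+v) = (cn u·cn v − sn u·sn v·dn u·dn v)/D = 0.6999681246344294/0.977106559296411 = 0.7163682588912904
dn(u+v) = (dn u·dn v − m·sn u·sn v·cn u·cn v)/D = 0.953277532607293/0.977106559296411 = 0.9756126632633839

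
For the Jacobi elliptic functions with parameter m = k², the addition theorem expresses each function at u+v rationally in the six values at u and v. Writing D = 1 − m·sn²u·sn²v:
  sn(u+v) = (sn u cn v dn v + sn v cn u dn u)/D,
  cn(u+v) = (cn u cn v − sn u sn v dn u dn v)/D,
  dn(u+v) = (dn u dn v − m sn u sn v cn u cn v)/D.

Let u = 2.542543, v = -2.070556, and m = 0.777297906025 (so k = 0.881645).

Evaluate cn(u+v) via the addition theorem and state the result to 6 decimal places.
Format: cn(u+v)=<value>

sn u = 0.9872413900524961, cn u = -0.1592307689085725, dn u = 0.4923515465192504
sn v = -0.9978711325190074, cn v = 0.06521658443397396, dn v = 0.4754030917774848
m = k² = 0.777297906025
D = 1 − m·sn²u·sn²v = 0.2456322291407969
cn(u+v) = (cn u·cn v − sn u·sn v·dn u·dn v)/D = 0.2202026740487247/0.2456322291407969 = 0.8964730516796481

cn(u+v)=0.896473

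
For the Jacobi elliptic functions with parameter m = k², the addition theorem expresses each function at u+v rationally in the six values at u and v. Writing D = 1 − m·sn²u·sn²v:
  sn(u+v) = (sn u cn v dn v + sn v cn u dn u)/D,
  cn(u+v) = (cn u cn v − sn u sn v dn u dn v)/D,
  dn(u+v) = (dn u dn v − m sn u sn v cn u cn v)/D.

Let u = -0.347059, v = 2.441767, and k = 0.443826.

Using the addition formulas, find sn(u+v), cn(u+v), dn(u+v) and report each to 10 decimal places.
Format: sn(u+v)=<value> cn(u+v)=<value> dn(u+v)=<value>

sn u = -0.3388748252946778, cn u = 0.9408314688516225, dn u = 0.9886250054332704
sn v = 0.7550127586953691, cn v = -0.6557100992109305, dn v = 0.9421845971143915
m = k² = 0.196981518276
D = 1 − m·sn²u·sn²v = 0.9871052574609905
sn(u+v) = (sn u·cn v·dn v + sn v·cn u·dn u)/D = 0.9116165038606717/0.9871052574609905 = 0.9235251225441862
cn(u+v) = (cn u·cn v − sn u·sn v·dn u·dn v)/D = -0.3785923126477534/0.9871052574609905 = -0.3835379355810138
dn(u+v) = (dn u·dn v − m·sn u·sn v·cn u·cn v)/D = 0.9003756729127492/0.9871052574609905 = 0.9121374504970978

sn(u+v)=0.9235251225 cn(u+v)=-0.3835379356 dn(u+v)=0.9121374505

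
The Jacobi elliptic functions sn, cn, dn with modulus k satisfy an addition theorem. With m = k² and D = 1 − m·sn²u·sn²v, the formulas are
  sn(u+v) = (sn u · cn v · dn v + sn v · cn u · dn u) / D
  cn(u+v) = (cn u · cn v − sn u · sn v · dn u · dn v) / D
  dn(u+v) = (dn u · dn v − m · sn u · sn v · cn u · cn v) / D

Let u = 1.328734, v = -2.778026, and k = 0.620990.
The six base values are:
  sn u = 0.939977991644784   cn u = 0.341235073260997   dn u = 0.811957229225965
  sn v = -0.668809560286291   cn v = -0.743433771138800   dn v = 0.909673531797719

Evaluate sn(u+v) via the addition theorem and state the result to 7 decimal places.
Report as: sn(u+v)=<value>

sn(u+v)=-0.9686226

m = k² = 0.3856285801
D = 1 − m·sn²u·sn²v = 0.8475913806634706
sn(u+v) = (sn u·cn v·dn v + sn v·cn u·dn u)/D = -0.8209961365319561/0.8475913806634706 = -0.9686225641998666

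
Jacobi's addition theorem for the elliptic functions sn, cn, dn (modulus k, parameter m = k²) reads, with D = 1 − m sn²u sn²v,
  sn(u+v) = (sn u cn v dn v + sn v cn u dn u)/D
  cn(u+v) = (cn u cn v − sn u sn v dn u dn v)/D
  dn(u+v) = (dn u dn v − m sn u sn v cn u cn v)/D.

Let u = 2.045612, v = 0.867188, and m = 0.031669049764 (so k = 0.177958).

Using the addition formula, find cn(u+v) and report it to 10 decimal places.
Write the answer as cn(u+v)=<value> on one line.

sn u = 0.8981432549318411, cn u = -0.4397029606682651, dn u = 0.9871442665312768
sn v = 0.7605952778902217, cn v = 0.6492263266774511, dn v = 0.9907973005457813
m = k² = 0.031669049764
D = 1 − m·sn²u·sn²v = 0.985221392757766
cn(u+v) = (cn u·cn v − sn u·sn v·dn u·dn v)/D = -0.9536024408439637/0.985221392757766 = -0.967906754617562

cn(u+v)=-0.9679067546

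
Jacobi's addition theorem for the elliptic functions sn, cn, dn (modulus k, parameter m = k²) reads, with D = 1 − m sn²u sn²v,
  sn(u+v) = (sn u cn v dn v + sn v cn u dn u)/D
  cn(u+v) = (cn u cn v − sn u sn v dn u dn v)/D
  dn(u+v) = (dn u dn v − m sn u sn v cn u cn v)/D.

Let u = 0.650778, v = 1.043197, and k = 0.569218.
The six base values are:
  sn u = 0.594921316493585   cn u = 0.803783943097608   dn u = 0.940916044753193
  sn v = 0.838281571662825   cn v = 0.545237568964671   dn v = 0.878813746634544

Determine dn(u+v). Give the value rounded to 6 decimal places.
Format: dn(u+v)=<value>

dn(u+v)=0.822343

m = k² = 0.324009131524
D = 1 − m·sn²u·sn²v = 0.9194146403267603
dn(u+v) = (dn u·dn v − m·sn u·sn v·cn u·cn v)/D = 0.7560738883479845/0.9194146403267603 = 0.8223426680254685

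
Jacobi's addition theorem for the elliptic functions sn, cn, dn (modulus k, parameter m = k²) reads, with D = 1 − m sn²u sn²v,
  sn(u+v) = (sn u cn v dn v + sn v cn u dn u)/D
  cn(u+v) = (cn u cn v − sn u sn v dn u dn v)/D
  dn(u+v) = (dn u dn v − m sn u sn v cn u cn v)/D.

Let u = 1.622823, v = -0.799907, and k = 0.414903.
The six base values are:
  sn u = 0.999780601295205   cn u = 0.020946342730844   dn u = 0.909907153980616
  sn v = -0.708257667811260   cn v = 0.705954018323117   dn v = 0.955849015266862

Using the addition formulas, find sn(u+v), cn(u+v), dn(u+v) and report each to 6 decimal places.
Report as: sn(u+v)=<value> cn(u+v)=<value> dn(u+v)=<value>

m = k² = 0.172144499409
D = 1 − m·sn²u·sn²v = 0.9136852271535017
sn(u+v) = (sn u·cn v·dn v + sn v·cn u·dn u)/D = 0.661138562446878/0.9136852271535017 = 0.7235955477868363
cn(u+v) = (cn u·cn v − sn u·sn v·dn u·dn v)/D = 0.6306476794250666/0.9136852271535017 = 0.6902242267720457
dn(u+v) = (dn u·dn v − m·sn u·sn v·cn u·cn v)/D = 0.871536350839373/0.9136852271535017 = 0.9538693687262085

sn(u+v)=0.723596 cn(u+v)=0.690224 dn(u+v)=0.953869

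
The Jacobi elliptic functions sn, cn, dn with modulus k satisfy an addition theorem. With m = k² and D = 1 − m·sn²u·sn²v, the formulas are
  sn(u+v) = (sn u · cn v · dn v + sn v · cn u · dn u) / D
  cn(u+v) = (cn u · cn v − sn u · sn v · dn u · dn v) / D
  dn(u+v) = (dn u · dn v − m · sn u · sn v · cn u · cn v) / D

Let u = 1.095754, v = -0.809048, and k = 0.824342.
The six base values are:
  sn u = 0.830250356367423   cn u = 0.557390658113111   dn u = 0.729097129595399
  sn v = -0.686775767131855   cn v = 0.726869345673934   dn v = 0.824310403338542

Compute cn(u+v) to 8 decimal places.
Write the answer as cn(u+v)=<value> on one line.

m = k² = 0.679539732964
D = 1 − m·sn²u·sn²v = 0.7790658135972176
cn(u+v) = (cn u·cn v − sn u·sn v·dn u·dn v)/D = 0.7478392133890346/0.7790658135972176 = 0.9599178918350955

cn(u+v)=0.95991789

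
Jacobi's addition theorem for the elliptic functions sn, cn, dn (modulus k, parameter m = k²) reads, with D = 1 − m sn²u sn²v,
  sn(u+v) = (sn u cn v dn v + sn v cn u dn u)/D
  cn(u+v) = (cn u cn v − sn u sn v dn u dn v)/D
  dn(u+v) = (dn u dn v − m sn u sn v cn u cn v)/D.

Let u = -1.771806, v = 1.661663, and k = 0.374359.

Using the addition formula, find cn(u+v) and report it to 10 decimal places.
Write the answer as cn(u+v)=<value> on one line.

sn u = -0.9914371119597828, cn u = -0.1305850413670916, dn u = 0.9285715639442749
sn v = 0.9995863116991767, cn v = -0.0287611798025807, dn v = 0.9273463579203728
m = k² = 0.140144660881
D = 1 − m·sn²u·sn²v = 0.8623591009310036
cn(u+v) = (cn u·cn v − sn u·sn v·dn u·dn v)/D = 0.857136491271127/0.8623591009310036 = 0.9939438110478126

cn(u+v)=0.9939438110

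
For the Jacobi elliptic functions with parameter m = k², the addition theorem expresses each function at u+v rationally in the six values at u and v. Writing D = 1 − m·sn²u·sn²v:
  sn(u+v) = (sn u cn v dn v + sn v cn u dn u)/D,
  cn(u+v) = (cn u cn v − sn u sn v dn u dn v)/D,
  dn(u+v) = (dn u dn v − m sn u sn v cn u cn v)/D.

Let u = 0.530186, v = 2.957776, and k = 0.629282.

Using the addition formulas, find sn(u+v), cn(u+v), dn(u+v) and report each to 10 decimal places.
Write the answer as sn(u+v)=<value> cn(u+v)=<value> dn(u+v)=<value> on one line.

sn(u+v)=0.0614891009 cn(u+v)=-0.9981077549 dn(u+v)=0.9992511074

sn u = 0.4976854292213906, cn u = 0.8673576041868315, dn u = 0.9496923081000819
sn v = 0.5472245934384588, cn v = -0.8369858089215811, dn v = 0.9388381989614845
m = k² = 0.395995835524
D = 1 − m·sn²u·sn²v = 0.9706281240482935
sn(u+v) = (sn u·cn v·dn v + sn v·cn u·dn u)/D = 0.05968305070403921/0.9706281240482935 = 0.06148910094951018
cn(u+v) = (cn u·cn v − sn u·sn v·dn u·dn v)/D = -0.9687914577720886/0.9706281240482935 = -0.9981077549365203
dn(u+v) = (dn u·dn v − m·sn u·sn v·cn u·cn v)/D = 0.9699012277945003/0.9706281240482935 = 0.9992511073646192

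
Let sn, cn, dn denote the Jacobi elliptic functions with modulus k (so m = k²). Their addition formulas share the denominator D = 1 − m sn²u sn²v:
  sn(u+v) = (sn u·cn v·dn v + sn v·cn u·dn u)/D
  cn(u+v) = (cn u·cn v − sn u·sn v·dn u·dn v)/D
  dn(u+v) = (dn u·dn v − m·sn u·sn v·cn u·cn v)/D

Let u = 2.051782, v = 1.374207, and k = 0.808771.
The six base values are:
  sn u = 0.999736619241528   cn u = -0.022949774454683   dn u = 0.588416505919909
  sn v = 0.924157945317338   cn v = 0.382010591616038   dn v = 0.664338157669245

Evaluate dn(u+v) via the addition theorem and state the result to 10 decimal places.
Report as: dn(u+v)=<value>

m = k² = 0.654110530441
D = 1 − m·sn²u·sn²v = 0.4416394268381614
dn(u+v) = (dn u·dn v − m·sn u·sn v·cn u·cn v)/D = 0.3962058402107146/0.4416394268381614 = 0.8971251571610794

dn(u+v)=0.8971251572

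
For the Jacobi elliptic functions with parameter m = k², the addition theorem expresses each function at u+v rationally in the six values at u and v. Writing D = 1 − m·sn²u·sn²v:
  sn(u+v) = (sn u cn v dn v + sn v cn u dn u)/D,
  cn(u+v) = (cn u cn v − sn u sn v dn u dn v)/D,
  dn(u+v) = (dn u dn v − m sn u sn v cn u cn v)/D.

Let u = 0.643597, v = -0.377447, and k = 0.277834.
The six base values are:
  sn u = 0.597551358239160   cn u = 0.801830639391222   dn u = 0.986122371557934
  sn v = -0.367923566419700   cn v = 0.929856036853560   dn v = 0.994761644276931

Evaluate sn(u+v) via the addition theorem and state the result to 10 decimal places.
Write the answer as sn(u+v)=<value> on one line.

sn(u+v)=0.2627882871

m = k² = 0.077191731556
D = 1 − m·sn²u·sn²v = 0.9962689035864411
sn(u+v) = (sn u·cn v·dn v + sn v·cn u·dn u)/D = 0.261807798707517/0.9962689035864411 = 0.2627882871432023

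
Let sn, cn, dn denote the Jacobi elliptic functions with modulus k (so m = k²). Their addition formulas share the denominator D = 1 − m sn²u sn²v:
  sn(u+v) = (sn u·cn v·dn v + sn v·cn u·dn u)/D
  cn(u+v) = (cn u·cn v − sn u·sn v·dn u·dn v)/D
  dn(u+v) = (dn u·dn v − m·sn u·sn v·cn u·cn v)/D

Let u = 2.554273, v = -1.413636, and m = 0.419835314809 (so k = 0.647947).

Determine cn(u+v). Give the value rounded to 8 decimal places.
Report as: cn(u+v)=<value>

sn u = 0.8234857738507248, cn u = -0.567336919533246, dn u = 0.8457526668510713
sn v = -0.9580508206100819, cn v = 0.2865983690259746, dn v = 0.7839957785152537
m = k² = 0.419835314809
D = 1 − m·sn²u·sn²v = 0.7386826393702886
cn(u+v) = (cn u·cn v − sn u·sn v·dn u·dn v)/D = 0.360522674708854/0.7386826393702886 = 0.4880616593564348

cn(u+v)=0.48806166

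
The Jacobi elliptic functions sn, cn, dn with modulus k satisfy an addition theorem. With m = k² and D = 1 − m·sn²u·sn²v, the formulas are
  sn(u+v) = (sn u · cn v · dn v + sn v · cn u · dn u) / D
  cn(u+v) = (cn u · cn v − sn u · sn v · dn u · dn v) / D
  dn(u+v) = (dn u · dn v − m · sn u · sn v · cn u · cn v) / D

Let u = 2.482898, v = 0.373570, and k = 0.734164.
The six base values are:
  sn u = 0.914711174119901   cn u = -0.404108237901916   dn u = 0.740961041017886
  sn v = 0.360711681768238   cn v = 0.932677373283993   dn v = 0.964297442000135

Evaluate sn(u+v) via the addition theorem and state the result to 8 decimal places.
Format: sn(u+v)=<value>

m = k² = 0.538996778896
D = 1 − m·sn²u·sn²v = 0.9413221012555686
sn(u+v) = (sn u·cn v·dn v + sn v·cn u·dn u)/D = 0.7146641334552145/0.9413221012555686 = 0.759213166781031

sn(u+v)=0.75921317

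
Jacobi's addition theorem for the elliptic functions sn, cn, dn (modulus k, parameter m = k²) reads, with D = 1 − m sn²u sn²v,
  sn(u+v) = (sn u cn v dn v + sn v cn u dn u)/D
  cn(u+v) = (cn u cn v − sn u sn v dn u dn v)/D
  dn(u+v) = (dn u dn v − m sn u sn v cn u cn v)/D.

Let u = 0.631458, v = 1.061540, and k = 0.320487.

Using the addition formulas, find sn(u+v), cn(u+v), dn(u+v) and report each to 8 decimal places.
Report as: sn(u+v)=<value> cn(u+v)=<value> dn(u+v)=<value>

sn(u+v)=0.99717545 cn(u+v)=-0.07510745 dn(u+v)=0.94755870

sn u = 0.5871101030729574, cn u = 0.8095070888322482, dn u = 0.9821381672259455
sn v = 0.8650396626167188, cn v = 0.5017034802549742, dn v = 0.9608024395785843
m = k² = 0.102711917169
D = 1 − m·sn²u·sn²v = 0.9735069484520939
sn(u+v) = (sn u·cn v·dn v + sn v·cn u·dn u)/D = 0.9707572255605288/0.9735069484520939 = 0.9971754460551748
cn(u+v) = (cn u·cn v − sn u·sn v·dn u·dn v)/D = -0.07311762924584155/0.9735069484520939 = -0.07510745492068735
dn(u+v) = (dn u·dn v − m·sn u·sn v·cn u·cn v)/D = 0.9224549806431713/0.9735069484520939 = 0.9475587021848208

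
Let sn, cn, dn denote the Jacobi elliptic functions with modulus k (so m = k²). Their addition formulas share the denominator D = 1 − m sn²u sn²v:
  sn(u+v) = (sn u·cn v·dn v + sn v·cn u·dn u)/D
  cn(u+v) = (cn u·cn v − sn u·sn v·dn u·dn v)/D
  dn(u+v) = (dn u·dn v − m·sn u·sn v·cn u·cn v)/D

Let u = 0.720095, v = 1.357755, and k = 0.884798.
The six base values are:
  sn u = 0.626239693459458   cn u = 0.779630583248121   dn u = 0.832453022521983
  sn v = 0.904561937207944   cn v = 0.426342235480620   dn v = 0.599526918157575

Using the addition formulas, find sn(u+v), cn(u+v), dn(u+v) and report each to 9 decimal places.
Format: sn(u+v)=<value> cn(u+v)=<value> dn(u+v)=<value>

m = k² = 0.782867500804
D = 1 − m·sn²u·sn²v = 0.7487847117256632
sn(u+v) = (sn u·cn v·dn v + sn v·cn u·dn u)/D = 0.7471351250395745/0.7487847117256632 = 0.9977969813482342
cn(u+v) = (cn u·cn v − sn u·sn v·dn u·dn v)/D = 0.04967544107689328/0.7487847117256632 = 0.06634142003568734
dn(u+v) = (dn u·dn v − m·sn u·sn v·cn u·cn v)/D = 0.3516722567543725/0.7487847117256632 = 0.4696573677952132

sn(u+v)=0.997796981 cn(u+v)=0.066341420 dn(u+v)=0.469657368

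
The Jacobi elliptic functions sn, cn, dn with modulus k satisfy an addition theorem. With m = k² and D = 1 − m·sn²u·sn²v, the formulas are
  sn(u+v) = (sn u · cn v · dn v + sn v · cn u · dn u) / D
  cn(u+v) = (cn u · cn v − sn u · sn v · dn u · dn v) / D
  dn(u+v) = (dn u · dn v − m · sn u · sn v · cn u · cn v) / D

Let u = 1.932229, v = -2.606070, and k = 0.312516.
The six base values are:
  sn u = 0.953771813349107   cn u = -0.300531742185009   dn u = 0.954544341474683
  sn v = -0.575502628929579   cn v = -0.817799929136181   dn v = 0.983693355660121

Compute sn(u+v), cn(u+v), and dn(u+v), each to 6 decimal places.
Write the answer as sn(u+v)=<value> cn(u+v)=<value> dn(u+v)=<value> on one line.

m = k² = 0.097666250256
D = 1 − m·sn²u·sn²v = 0.9705742117793552
sn(u+v) = (sn u·cn v·dn v + sn v·cn u·dn u)/D = -0.6021804860083431/0.9705742117793552 = -0.6204373438939457
cn(u+v) = (cn u·cn v − sn u·sn v·dn u·dn v)/D = 0.7611786668331374/0.9705742117793552 = 0.7842560183395635
dn(u+v) = (dn u·dn v − m·sn u·sn v·cn u·cn v)/D = 0.952154627280825/0.9705742117793552 = 0.9810219720707791

sn(u+v)=-0.620437 cn(u+v)=0.784256 dn(u+v)=0.981022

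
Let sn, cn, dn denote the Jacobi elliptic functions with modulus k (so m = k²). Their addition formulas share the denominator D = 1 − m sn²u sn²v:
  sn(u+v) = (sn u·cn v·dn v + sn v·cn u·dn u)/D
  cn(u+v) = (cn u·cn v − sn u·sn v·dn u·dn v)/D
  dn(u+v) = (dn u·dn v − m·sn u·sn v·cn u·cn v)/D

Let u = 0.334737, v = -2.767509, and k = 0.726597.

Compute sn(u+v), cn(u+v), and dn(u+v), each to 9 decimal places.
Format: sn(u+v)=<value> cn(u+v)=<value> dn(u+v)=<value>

sn(u+v)=-0.924570092 cn(u+v)=-0.381012002 dn(u+v)=0.740741784

sn u = 0.3254792835536862, cn u = 0.9455491716338073, dn u = 0.9716333700326088
sn v = -0.795604515705771, cn v = -0.6058163538470925, dn v = 0.8159773632887502
m = k² = 0.527943200409
D = 1 − m·sn²u·sn²v = 0.9645979523428909
sn(u+v) = (sn u·cn v·dn v + sn v·cn u·dn u)/D = -0.8918384173656381/0.9645979523428909 = -0.9245700918185357
cn(u+v) = (cn u·cn v − sn u·sn v·dn u·dn v)/D = -0.3675233964999397/0.9645979523428909 = -0.3810120015362568
dn(u+v) = (dn u·dn v − m·sn u·sn v·cn u·cn v)/D = 0.7145180081580786/0.9645979523428909 = 0.7407417841004135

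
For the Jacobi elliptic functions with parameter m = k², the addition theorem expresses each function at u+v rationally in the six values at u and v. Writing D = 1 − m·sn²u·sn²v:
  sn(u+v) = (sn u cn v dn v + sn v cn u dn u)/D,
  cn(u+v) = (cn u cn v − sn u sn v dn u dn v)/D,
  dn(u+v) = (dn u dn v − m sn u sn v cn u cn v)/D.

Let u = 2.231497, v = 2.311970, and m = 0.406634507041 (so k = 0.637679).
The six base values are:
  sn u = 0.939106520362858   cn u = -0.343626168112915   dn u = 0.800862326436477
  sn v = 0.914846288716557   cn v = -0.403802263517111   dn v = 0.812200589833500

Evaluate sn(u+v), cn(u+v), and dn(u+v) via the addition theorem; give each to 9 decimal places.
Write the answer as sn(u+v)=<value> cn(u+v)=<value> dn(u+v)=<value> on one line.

m = k² = 0.406634507041
D = 1 − m·sn²u·sn²v = 0.6998556287743615
sn(u+v) = (sn u·cn v·dn v + sn v·cn u·dn u)/D = -0.5597604823295324/0.6998556287743615 = -0.7998227910373831
cn(u+v) = (cn u·cn v − sn u·sn v·dn u·dn v)/D = -0.4200786873305596/0.6998556287743615 = -0.6002362059532652
dn(u+v) = (dn u·dn v − m·sn u·sn v·cn u·cn v)/D = 0.6019853653361031/0.6998556287743615 = 0.8601564959766688

sn(u+v)=-0.799822791 cn(u+v)=-0.600236206 dn(u+v)=0.860156496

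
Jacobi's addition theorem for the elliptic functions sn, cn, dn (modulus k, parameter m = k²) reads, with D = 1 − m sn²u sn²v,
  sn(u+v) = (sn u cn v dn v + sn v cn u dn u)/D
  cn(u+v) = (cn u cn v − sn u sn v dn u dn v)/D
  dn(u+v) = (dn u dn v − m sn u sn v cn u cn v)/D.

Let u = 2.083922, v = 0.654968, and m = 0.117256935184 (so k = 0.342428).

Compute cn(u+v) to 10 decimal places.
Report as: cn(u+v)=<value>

sn u = 0.9058147515049511, cn u = -0.4236739736590196, dn u = 0.9506790425768557
sn v = 0.6051368026910773, cn v = 0.7961215045637319, dn v = 0.978295261368998
m = k² = 0.117256935184
D = 1 − m·sn²u·sn²v = 0.9647690422797189
cn(u+v) = (cn u·cn v − sn u·sn v·dn u·dn v)/D = -0.8470924330207892/0.9647690422797189 = -0.8780261346478702

cn(u+v)=-0.8780261346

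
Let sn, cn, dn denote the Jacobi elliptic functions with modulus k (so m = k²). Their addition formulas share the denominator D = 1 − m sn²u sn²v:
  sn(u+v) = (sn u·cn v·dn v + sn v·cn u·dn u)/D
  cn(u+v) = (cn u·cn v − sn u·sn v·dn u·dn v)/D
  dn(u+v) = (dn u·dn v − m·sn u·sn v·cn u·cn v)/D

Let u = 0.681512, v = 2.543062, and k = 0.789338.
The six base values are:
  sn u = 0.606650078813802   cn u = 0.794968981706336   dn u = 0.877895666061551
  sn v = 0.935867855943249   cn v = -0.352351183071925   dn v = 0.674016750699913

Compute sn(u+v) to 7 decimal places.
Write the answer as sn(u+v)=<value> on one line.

m = k² = 0.623054478244
D = 1 − m·sn²u·sn²v = 0.7991686070872319
sn(u+v) = (sn u·cn v·dn v + sn v·cn u·dn u)/D = 0.5090683207470863/0.7991686070872319 = 0.636997394833253

sn(u+v)=0.6369974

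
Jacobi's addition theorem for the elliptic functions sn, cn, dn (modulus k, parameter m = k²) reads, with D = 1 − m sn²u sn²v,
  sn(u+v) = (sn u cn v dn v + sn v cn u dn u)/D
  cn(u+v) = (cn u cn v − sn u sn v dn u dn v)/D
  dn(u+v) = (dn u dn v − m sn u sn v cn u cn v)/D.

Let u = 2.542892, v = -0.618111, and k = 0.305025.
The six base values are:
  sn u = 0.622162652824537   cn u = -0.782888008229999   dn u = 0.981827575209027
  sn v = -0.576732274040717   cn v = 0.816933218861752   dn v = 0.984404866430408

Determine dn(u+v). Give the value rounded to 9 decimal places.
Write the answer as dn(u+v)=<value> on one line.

m = k² = 0.093040250625
D = 1 − m·sn²u·sn²v = 0.9880208153957512
dn(u+v) = (dn u·dn v − m·sn u·sn v·cn u·cn v)/D = 0.9451640052357203/0.9880208153957512 = 0.9566235756451501

dn(u+v)=0.956623576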